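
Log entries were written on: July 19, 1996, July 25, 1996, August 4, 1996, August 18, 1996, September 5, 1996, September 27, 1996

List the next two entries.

October 23, 1996; November 22, 1996

Intervals are 6, 10, 14, 18, 22 days — an arithmetic progression with common difference 4.
Next gap: 26 days. September 27, 1996 + 26 days = October 23, 1996.
Next gap: 30 days. October 23, 1996 + 30 days = November 22, 1996.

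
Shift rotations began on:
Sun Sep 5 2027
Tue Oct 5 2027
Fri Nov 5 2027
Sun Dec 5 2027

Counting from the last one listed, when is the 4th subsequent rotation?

Wed Apr 5 2028

The day-of-month is always 5 (30, 31, 30 days between events).
So this recurs on the 5th of each month.
January 2028: Wed Jan 5 2028.
February 2028: Sat Feb 5 2028.
March 2028: Sun Mar 5 2028.
Next: April 2028 → Wed Apr 5 2028.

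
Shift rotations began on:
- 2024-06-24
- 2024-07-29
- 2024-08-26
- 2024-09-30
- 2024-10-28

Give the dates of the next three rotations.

All Mondays; the gaps (35, 28, 35, 28) vary with month length.
This is the last Monday of each month.
Last Monday of November 2024: 2024-11-25.
Last Monday of December 2024: 2024-12-30.
January 2025 ends with Monday 2025-01-27.

2024-11-25, 2024-12-30, 2025-01-27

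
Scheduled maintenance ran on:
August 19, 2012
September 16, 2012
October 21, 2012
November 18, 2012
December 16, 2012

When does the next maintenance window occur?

January 20, 2013

All dates are Sundays, 28, 35, 28, 28 days apart.
Specifically, the 3rd Sunday of each month.
3rd Sunday of January 2013: January 20, 2013.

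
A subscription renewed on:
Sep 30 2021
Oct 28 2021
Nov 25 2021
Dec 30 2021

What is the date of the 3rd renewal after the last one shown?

These are Thursdays with 28, 28, 35-day gaps.
Each is the final Thursday of its month — Sep 30 2021 is past the 28th, so '4th Thursday' doesn't fit.
January 2022 ends with Thursday Jan 27 2022.
February 2022 ends with Thursday Feb 24 2022.
March 2022 ends with Thursday Mar 31 2022.

Mar 31 2022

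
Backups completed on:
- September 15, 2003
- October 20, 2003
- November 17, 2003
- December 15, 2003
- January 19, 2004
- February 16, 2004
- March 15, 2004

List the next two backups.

April 19, 2004; May 17, 2004

Gaps: 35, 28, 28, 35, 28, 28 days — a mix of 28 and 35. Every date is a Monday.
Each is the 3rd Monday of its month.
3rd Monday of April 2004: April 19, 2004.
May 2004 — 3rd Monday is May 17, 2004.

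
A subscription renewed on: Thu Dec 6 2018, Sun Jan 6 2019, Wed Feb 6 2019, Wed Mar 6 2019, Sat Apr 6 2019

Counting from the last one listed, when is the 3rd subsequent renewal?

Each date is the 6th; the gaps (31, 31, 28, 31) track the month lengths.
The rule is the 6th of each month.
May 2019: Mon May 6 2019.
June 2019: Thu Jun 6 2019.
Next: July 2019 → Sat Jul 6 2019.

Sat Jul 6 2019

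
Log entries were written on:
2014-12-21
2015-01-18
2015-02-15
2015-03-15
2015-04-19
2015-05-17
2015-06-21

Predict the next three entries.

These are Sundays at 28- or 35-day spacing (28, 28, 28, 35, 28, 35).
The pattern: 3rd Sunday of the month.
3rd Sunday of July 2015: 2015-07-19.
3rd Sunday of August 2015: 2015-08-16.
3rd Sunday of September 2015: 2015-09-20.

2015-07-19, 2015-08-16, 2015-09-20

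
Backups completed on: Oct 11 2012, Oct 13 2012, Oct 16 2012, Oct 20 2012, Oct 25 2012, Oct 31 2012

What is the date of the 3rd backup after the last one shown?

The spacing grows by 1 each time: 2, 3, 4, 5, 6 days.
Next gap: 7 days. Oct 31 2012 + 7 days = Nov 7 2012.
Next gap: 8 days. Nov 7 2012 + 8 days = Nov 15 2012.
Next gap: 9 days. Nov 15 2012 + 9 days = Nov 24 2012.

Nov 24 2012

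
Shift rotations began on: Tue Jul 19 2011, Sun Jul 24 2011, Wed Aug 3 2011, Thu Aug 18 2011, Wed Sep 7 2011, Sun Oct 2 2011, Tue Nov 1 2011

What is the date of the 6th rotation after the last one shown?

The spacing grows by 5 each time: 5, 10, 15, 20, 25, 30 days.
Next gap: 35 days. Tue Nov 1 2011 + 35 days = Tue Dec 6 2011.
Next gap: 40 days. Tue Dec 6 2011 + 40 days = Sun Jan 15 2012.
Next gap: 45 days. Sun Jan 15 2012 + 45 days = Wed Feb 29 2012.
Next gap: 50 days. Wed Feb 29 2012 + 50 days = Thu Apr 19 2012.
Next gap: 55 days. Thu Apr 19 2012 + 55 days = Wed Jun 13 2012.
Next gap: 60 days. Wed Jun 13 2012 + 60 days = Sun Aug 12 2012.

Sun Aug 12 2012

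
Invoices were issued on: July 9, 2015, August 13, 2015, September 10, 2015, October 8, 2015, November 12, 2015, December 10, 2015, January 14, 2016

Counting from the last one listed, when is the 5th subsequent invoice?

June 9, 2016

All dates are Thursdays, 35, 28, 28, 35, 28, 35 days apart.
Specifically, the 2nd Thursday of each month.
February 2016 — 2nd Thursday is February 11, 2016.
2nd Thursday of March 2016: March 10, 2016.
2nd Thursday of April 2016: April 14, 2016.
2nd Thursday of May 2016: May 12, 2016.
2nd Thursday of June 2016: June 9, 2016.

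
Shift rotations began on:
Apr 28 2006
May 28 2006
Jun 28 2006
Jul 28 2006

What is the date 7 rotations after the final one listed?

Gaps: 30, 31, 30 days — not constant. Every event is on the 28th of the month.
Pattern: the 28th of each month.
Next: August 2006 → Aug 28 2006.
Next: September 2006 → Sep 28 2006.
October 2006: Oct 28 2006.
November 2006: Nov 28 2006.
December 2006: Dec 28 2006.
January 2007: Jan 28 2007.
February 2007: Feb 28 2007.

Feb 28 2007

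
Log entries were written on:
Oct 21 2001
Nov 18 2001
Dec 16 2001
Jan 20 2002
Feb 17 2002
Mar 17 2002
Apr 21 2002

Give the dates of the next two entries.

These are Sundays at 28- or 35-day spacing (28, 28, 35, 28, 28, 35).
The pattern: 3rd Sunday of the month.
May 2002 — 3rd Sunday is May 19 2002.
June 2002 — 3rd Sunday is Jun 16 2002.

May 19 2002, Jun 16 2002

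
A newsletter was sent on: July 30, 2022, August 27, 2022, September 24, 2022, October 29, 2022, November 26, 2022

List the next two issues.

Every date is a Saturday; gaps 28, 28, 35, 28 days.
Each is the last Saturday of its month (at least one falls on the 29th or later, ruling out '4th Saturday').
December 2022 ends with Saturday December 31, 2022.
January 2023 ends with Saturday January 28, 2023.

December 31, 2022; January 28, 2023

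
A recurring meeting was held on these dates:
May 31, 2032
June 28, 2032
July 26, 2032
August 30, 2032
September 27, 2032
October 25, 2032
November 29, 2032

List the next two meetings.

December 27, 2032; January 31, 2033

Every date is a Monday; gaps 28, 28, 35, 28, 28, 35 days.
Each is the last Monday of its month (at least one falls on the 29th or later, ruling out '4th Monday').
December 2032 ends with Monday December 27, 2032.
January 2033 ends with Monday January 31, 2033.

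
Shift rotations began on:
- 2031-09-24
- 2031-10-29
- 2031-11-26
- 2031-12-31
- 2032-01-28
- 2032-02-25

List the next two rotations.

These are Wednesdays with 35, 28, 35, 28, 28-day gaps.
Each is the final Wednesday of its month — 2031-10-29 is past the 28th, so '4th Wednesday' doesn't fit.
March 2032 ends with Wednesday 2032-03-31.
April 2032 ends with Wednesday 2032-04-28.

2032-03-31, 2032-04-28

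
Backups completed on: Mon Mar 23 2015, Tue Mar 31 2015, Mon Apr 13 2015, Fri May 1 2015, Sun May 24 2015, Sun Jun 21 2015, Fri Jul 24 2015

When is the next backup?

Mon Aug 31 2015

The spacing grows by 5 each time: 8, 13, 18, 23, 28, 33 days.
Next gap: 38 days. Fri Jul 24 2015 + 38 days = Mon Aug 31 2015.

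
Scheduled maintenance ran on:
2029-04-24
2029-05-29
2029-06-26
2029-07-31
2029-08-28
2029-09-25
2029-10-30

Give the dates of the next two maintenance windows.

2029-11-27, 2029-12-25

All Tuesdays; the gaps (35, 28, 35, 28, 28, 35) vary with month length.
This is the last Tuesday of each month.
November 2029 ends with Tuesday 2029-11-27.
December 2029 ends with Tuesday 2029-12-25.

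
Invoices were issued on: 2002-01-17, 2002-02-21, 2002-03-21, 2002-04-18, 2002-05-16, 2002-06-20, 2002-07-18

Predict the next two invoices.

Gaps: 35, 28, 28, 28, 35, 28 days — a mix of 28 and 35. Every date is a Thursday.
Each is the 3rd Thursday of its month.
August 2002 — 3rd Thursday is 2002-08-15.
September 2002 — 3rd Thursday is 2002-09-19.

2002-08-15, 2002-09-19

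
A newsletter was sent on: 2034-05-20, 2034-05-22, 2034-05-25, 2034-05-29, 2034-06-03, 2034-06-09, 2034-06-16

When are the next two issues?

2034-06-24, 2034-07-03

Gaps: 2, 3, 4, 5, 6, 7 days — each gap is 1 larger than the previous one.
Next gap: 8 days. 2034-06-16 + 8 days = 2034-06-24.
Next gap: 9 days. 2034-06-24 + 9 days = 2034-07-03.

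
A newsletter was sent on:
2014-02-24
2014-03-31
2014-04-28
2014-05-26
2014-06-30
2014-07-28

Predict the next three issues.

2014-08-25, 2014-09-29, 2014-10-27

All Mondays; the gaps (35, 28, 28, 35, 28) vary with month length.
This is the last Monday of each month.
August 2014 ends with Monday 2014-08-25.
September 2014 ends with Monday 2014-09-29.
Last Monday of October 2014: 2014-10-27.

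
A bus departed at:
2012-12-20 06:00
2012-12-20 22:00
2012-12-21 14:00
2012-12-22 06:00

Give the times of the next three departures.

2012-12-22 22:00, 2012-12-23 14:00, 2012-12-24 06:00

Spacing: 16, 16, 16 h — constant 16 h.
2012-12-22 06:00 + 16 h = 2012-12-22 22:00.
2012-12-22 22:00 + 16 h = 2012-12-23 14:00.
2012-12-23 14:00 + 16 h = 2012-12-24 06:00.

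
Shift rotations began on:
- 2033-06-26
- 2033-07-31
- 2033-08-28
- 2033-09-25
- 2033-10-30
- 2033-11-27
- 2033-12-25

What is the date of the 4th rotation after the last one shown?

Every date is a Sunday; gaps 35, 28, 28, 35, 28, 28 days.
Each is the last Sunday of its month (at least one falls on the 29th or later, ruling out '4th Sunday').
January 2034 ends with Sunday 2034-01-29.
February 2034 ends with Sunday 2034-02-26.
March 2034 ends with Sunday 2034-03-26.
April 2034 ends with Sunday 2034-04-30.

2034-04-30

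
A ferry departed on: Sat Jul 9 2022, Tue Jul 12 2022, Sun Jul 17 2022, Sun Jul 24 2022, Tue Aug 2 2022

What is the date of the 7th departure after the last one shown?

Tue Nov 29 2022

Gaps: 3, 5, 7, 9 days — each gap is 2 larger than the previous one.
Next gap: 11 days. Tue Aug 2 2022 + 11 days = Sat Aug 13 2022.
Next gap: 13 days. Sat Aug 13 2022 + 13 days = Fri Aug 26 2022.
Next gap: 15 days. Fri Aug 26 2022 + 15 days = Sat Sep 10 2022.
Next gap: 17 days. Sat Sep 10 2022 + 17 days = Tue Sep 27 2022.
Next gap: 19 days. Tue Sep 27 2022 + 19 days = Sun Oct 16 2022.
Next gap: 21 days. Sun Oct 16 2022 + 21 days = Sun Nov 6 2022.
Next gap: 23 days. Sun Nov 6 2022 + 23 days = Tue Nov 29 2022.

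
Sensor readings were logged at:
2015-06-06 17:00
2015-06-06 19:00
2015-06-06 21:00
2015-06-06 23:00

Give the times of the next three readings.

Gaps: 2, 2, 2 hours — each event is 2 hours after the previous one.
2015-06-06 23:00 + 2 h = 2015-06-07 01:00.
2015-06-07 01:00 + 2 h = 2015-06-07 03:00.
2015-06-07 03:00 + 2 h = 2015-06-07 05:00.

2015-06-07 01:00, 2015-06-07 03:00, 2015-06-07 05:00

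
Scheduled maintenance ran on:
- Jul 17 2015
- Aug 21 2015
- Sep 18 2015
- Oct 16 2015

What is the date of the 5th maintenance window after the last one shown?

Mar 18 2016

Gaps: 35, 28, 28 days — a mix of 28 and 35. Every date is a Friday.
Each is the 3rd Friday of its month.
3rd Friday of November 2015: Nov 20 2015.
December 2015 — 3rd Friday is Dec 18 2015.
3rd Friday of January 2016: Jan 15 2016.
February 2016 — 3rd Friday is Feb 19 2016.
3rd Friday of March 2016: Mar 18 2016.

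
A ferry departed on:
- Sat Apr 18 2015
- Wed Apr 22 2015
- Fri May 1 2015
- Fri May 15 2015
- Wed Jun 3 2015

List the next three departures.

Intervals are 4, 9, 14, 19 days — an arithmetic progression with common difference 5.
Next gap: 24 days. Wed Jun 3 2015 + 24 days = Sat Jun 27 2015.
Next gap: 29 days. Sat Jun 27 2015 + 29 days = Sun Jul 26 2015.
Next gap: 34 days. Sun Jul 26 2015 + 34 days = Sat Aug 29 2015.

Sat Jun 27 2015, Sun Jul 26 2015, Sat Aug 29 2015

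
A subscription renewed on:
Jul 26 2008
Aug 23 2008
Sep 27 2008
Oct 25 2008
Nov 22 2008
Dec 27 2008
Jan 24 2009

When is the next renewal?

These are Saturdays at 28- or 35-day spacing (28, 35, 28, 28, 35, 28).
The pattern: 4th Saturday of the month.
February 2009 — 4th Saturday is Feb 28 2009.

Feb 28 2009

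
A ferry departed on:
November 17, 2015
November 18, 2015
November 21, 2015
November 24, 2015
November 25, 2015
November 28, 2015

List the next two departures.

December 1, 2015; December 2, 2015

Every event lands on a Tuesday or Wednesday or Saturday (gaps cycle 1, 3, 3, 1, 3).
So the schedule is: every Tuesday, Wednesday and Saturday.
Next Tuesday: December 1, 2015.
Next Wednesday: December 2, 2015.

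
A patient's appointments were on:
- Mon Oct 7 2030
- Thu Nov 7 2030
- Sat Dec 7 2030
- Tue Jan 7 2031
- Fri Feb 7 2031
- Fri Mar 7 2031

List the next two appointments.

Mon Apr 7 2031, Wed May 7 2031

Each date is the 7th; the gaps (31, 30, 31, 31, 28) track the month lengths.
The rule is the 7th of each month.
Next: April 2031 → Mon Apr 7 2031.
May 2031: Wed May 7 2031.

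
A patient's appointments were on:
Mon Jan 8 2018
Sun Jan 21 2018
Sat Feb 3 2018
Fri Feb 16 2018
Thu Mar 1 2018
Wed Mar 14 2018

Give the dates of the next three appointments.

Tue Mar 27 2018, Mon Apr 9 2018, Sun Apr 22 2018

Gaps between consecutive events: 13, 13, 13, 13, 13 days — a constant 13-day interval.
Wed Mar 14 2018 + 13 days = Tue Mar 27 2018.
Tue Mar 27 2018 + 13 days = Mon Apr 9 2018.
Mon Apr 9 2018 + 13 days = Sun Apr 22 2018.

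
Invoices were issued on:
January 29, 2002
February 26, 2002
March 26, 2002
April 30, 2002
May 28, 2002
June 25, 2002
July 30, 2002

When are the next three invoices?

August 27, 2002; September 24, 2002; October 29, 2002

All Tuesdays; the gaps (28, 28, 35, 28, 28, 35) vary with month length.
This is the last Tuesday of each month.
August 2002 ends with Tuesday August 27, 2002.
Last Tuesday of September 2002: September 24, 2002.
Last Tuesday of October 2002: October 29, 2002.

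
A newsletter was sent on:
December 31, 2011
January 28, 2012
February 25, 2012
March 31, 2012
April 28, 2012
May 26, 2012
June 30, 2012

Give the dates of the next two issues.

July 28, 2012; August 25, 2012

Every date is a Saturday; gaps 28, 28, 35, 28, 28, 35 days.
Each is the last Saturday of its month (at least one falls on the 29th or later, ruling out '4th Saturday').
Last Saturday of July 2012: July 28, 2012.
Last Saturday of August 2012: August 25, 2012.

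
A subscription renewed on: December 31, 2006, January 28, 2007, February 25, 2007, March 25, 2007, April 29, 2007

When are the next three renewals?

Every date is a Sunday; gaps 28, 28, 28, 35 days.
Each is the last Sunday of its month (at least one falls on the 29th or later, ruling out '4th Sunday').
May 2007 ends with Sunday May 27, 2007.
June 2007 ends with Sunday June 24, 2007.
Last Sunday of July 2007: July 29, 2007.

May 27, 2007; June 24, 2007; July 29, 2007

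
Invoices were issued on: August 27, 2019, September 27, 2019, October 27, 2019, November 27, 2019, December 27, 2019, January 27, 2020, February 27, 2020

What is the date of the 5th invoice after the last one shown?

The day-of-month is always 27 (31, 30, 31, 30, 31, 31 days between events).
So this recurs on the 27th of each month.
Next: March 2020 → March 27, 2020.
April 2020: April 27, 2020.
Next: May 2020 → May 27, 2020.
Next: June 2020 → June 27, 2020.
July 2020: July 27, 2020.

July 27, 2020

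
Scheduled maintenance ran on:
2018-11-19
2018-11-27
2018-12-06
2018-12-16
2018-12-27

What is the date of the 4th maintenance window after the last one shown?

Intervals are 8, 9, 10, 11 days — an arithmetic progression with common difference 1.
Next gap: 12 days. 2018-12-27 + 12 days = 2019-01-08.
Next gap: 13 days. 2019-01-08 + 13 days = 2019-01-21.
Next gap: 14 days. 2019-01-21 + 14 days = 2019-02-04.
Next gap: 15 days. 2019-02-04 + 15 days = 2019-02-19.

2019-02-19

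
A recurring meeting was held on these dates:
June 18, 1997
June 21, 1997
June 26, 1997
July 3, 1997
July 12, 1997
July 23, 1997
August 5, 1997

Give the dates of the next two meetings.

August 20, 1997; September 6, 1997

The spacing grows by 2 each time: 3, 5, 7, 9, 11, 13 days.
Next gap: 15 days. August 5, 1997 + 15 days = August 20, 1997.
Next gap: 17 days. August 20, 1997 + 17 days = September 6, 1997.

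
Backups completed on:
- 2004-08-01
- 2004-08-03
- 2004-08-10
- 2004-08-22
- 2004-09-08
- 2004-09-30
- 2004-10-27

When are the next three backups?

Gaps: 2, 7, 12, 17, 22, 27 days — each gap is 5 larger than the previous one.
Next gap: 32 days. 2004-10-27 + 32 days = 2004-11-28.
Next gap: 37 days. 2004-11-28 + 37 days = 2005-01-04.
Next gap: 42 days. 2005-01-04 + 42 days = 2005-02-15.

2004-11-28, 2005-01-04, 2005-02-15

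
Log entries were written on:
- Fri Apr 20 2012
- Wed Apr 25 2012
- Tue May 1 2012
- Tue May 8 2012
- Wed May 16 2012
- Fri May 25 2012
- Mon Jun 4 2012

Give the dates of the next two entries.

Gaps: 5, 6, 7, 8, 9, 10 days — each gap is 1 larger than the previous one.
Next gap: 11 days. Mon Jun 4 2012 + 11 days = Fri Jun 15 2012.
Next gap: 12 days. Fri Jun 15 2012 + 12 days = Wed Jun 27 2012.

Fri Jun 15 2012, Wed Jun 27 2012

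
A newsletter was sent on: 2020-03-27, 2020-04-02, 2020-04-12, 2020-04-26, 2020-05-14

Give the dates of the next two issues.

2020-06-05, 2020-07-01

Intervals are 6, 10, 14, 18 days — an arithmetic progression with common difference 4.
Next gap: 22 days. 2020-05-14 + 22 days = 2020-06-05.
Next gap: 26 days. 2020-06-05 + 26 days = 2020-07-01.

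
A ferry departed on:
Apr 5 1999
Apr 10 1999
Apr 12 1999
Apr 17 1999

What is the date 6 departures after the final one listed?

May 8 1999

Every event lands on a Monday or Saturday (gaps cycle 5, 2, 5).
So the schedule is: every Monday and Saturday.
Next Monday: Apr 19 1999.
Next Saturday: Apr 24 1999.
Next Monday: Apr 26 1999.
Next Saturday: May 1 1999.
The following Monday is May 3 1999.
Next Saturday: May 8 1999.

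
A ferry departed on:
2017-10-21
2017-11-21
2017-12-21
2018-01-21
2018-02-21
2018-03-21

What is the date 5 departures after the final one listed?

Gaps: 31, 30, 31, 31, 28 days — not constant. Every event is on the 21st of the month.
Pattern: the 21st of each month.
April 2018: 2018-04-21.
Next: May 2018 → 2018-05-21.
June 2018: 2018-06-21.
July 2018: 2018-07-21.
August 2018: 2018-08-21.

2018-08-21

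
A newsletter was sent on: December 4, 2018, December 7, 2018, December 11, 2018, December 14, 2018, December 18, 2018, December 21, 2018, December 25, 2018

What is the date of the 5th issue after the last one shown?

January 11, 2019

Gaps: 3, 4, 3, 4, 3, 4 days — not constant, but cyclic with period 2.
The events fall on every Tuesday and Friday.
Next Friday: December 28, 2018.
Next Tuesday: January 1, 2019.
Next Friday: January 4, 2019.
The following Tuesday is January 8, 2019.
The following Friday is January 11, 2019.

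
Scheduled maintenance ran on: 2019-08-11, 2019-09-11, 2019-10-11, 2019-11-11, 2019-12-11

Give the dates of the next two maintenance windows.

2020-01-11, 2020-02-11

The day-of-month is always 11 (31, 30, 31, 30 days between events).
So this recurs on the 11th of each month.
Next: January 2020 → 2020-01-11.
Next: February 2020 → 2020-02-11.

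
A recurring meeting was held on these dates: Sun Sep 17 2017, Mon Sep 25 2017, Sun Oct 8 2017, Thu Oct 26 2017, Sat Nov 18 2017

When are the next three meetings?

Gaps: 8, 13, 18, 23 days — each gap is 5 larger than the previous one.
Next gap: 28 days. Sat Nov 18 2017 + 28 days = Sat Dec 16 2017.
Next gap: 33 days. Sat Dec 16 2017 + 33 days = Thu Jan 18 2018.
Next gap: 38 days. Thu Jan 18 2018 + 38 days = Sun Feb 25 2018.

Sat Dec 16 2017, Thu Jan 18 2018, Sun Feb 25 2018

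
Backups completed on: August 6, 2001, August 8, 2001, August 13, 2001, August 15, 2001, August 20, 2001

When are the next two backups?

Gaps: 2, 5, 2, 5 days — not constant, but cyclic with period 2.
The events fall on every Monday and Wednesday.
Next Wednesday: August 22, 2001.
Next Monday: August 27, 2001.

August 22, 2001; August 27, 2001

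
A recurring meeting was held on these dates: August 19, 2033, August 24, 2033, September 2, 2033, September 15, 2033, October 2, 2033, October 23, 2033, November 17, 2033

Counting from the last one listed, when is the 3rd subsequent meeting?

February 24, 2034

Intervals are 5, 9, 13, 17, 21, 25 days — an arithmetic progression with common difference 4.
Next gap: 29 days. November 17, 2033 + 29 days = December 16, 2033.
Next gap: 33 days. December 16, 2033 + 33 days = January 18, 2034.
Next gap: 37 days. January 18, 2034 + 37 days = February 24, 2034.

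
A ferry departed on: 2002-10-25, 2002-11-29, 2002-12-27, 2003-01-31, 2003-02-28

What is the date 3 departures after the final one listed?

2003-05-30

Every date is a Friday; gaps 35, 28, 35, 28 days.
Each is the last Friday of its month (at least one falls on the 29th or later, ruling out '4th Friday').
March 2003 ends with Friday 2003-03-28.
April 2003 ends with Friday 2003-04-25.
May 2003 ends with Friday 2003-05-30.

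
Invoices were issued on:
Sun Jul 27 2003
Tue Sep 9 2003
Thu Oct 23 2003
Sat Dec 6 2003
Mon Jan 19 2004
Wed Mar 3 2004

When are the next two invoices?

Fri Apr 16 2004, Sun May 30 2004

Gaps between consecutive events: 44, 44, 44, 44, 44 days — a constant 44-day interval.
Wed Mar 3 2004 + 44 days = Fri Apr 16 2004.
Fri Apr 16 2004 + 44 days = Sun May 30 2004.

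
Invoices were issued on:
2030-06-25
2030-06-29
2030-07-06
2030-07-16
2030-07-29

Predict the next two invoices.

2030-08-14, 2030-09-02

Gaps: 4, 7, 10, 13 days — each gap is 3 larger than the previous one.
Next gap: 16 days. 2030-07-29 + 16 days = 2030-08-14.
Next gap: 19 days. 2030-08-14 + 19 days = 2030-09-02.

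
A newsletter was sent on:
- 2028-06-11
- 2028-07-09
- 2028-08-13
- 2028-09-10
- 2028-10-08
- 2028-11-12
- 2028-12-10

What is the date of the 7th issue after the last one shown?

All dates are Sundays, 28, 35, 28, 28, 35, 28 days apart.
Specifically, the 2nd Sunday of each month.
2nd Sunday of January 2029: 2029-01-14.
2nd Sunday of February 2029: 2029-02-11.
2nd Sunday of March 2029: 2029-03-11.
2nd Sunday of April 2029: 2029-04-08.
May 2029 — 2nd Sunday is 2029-05-13.
June 2029 — 2nd Sunday is 2029-06-10.
July 2029 — 2nd Sunday is 2029-07-08.

2029-07-08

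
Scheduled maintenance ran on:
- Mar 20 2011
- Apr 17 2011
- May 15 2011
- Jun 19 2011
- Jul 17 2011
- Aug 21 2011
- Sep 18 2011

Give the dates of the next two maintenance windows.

Gaps: 28, 28, 35, 28, 35, 28 days — a mix of 28 and 35. Every date is a Sunday.
Each is the 3rd Sunday of its month.
October 2011 — 3rd Sunday is Oct 16 2011.
November 2011 — 3rd Sunday is Nov 20 2011.

Oct 16 2011, Nov 20 2011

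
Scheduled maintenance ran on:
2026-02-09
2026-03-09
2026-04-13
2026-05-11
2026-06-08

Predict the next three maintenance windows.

2026-07-13, 2026-08-10, 2026-09-14

Gaps: 28, 35, 28, 28 days — a mix of 28 and 35. Every date is a Monday.
Each is the 2nd Monday of its month.
2nd Monday of July 2026: 2026-07-13.
August 2026 — 2nd Monday is 2026-08-10.
September 2026 — 2nd Monday is 2026-09-14.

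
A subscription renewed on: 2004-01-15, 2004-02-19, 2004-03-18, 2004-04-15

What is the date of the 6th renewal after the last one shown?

2004-10-21

All dates are Thursdays, 35, 28, 28 days apart.
Specifically, the 3rd Thursday of each month.
May 2004 — 3rd Thursday is 2004-05-20.
June 2004 — 3rd Thursday is 2004-06-17.
July 2004 — 3rd Thursday is 2004-07-15.
3rd Thursday of August 2004: 2004-08-19.
3rd Thursday of September 2004: 2004-09-16.
October 2004 — 3rd Thursday is 2004-10-21.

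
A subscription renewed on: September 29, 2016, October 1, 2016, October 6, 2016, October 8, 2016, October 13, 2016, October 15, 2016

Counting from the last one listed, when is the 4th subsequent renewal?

October 29, 2016

Every event lands on a Thursday or Saturday (gaps cycle 2, 5, 2, 5, 2).
So the schedule is: every Thursday and Saturday.
The following Thursday is October 20, 2016.
The following Saturday is October 22, 2016.
The following Thursday is October 27, 2016.
The following Saturday is October 29, 2016.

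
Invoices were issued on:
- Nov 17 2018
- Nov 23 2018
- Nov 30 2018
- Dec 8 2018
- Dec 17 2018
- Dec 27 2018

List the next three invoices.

Jan 7 2019, Jan 19 2019, Feb 1 2019

Gaps: 6, 7, 8, 9, 10 days — each gap is 1 larger than the previous one.
Next gap: 11 days. Dec 27 2018 + 11 days = Jan 7 2019.
Next gap: 12 days. Jan 7 2019 + 12 days = Jan 19 2019.
Next gap: 13 days. Jan 19 2019 + 13 days = Feb 1 2019.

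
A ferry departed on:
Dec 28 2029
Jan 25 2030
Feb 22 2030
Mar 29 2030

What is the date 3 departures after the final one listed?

All Fridays; the gaps (28, 28, 35) vary with month length.
This is the last Friday of each month.
Last Friday of April 2030: Apr 26 2030.
Last Friday of May 2030: May 31 2030.
June 2030 ends with Friday Jun 28 2030.

Jun 28 2030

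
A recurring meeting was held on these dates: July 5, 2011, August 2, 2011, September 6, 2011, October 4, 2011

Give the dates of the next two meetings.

Gaps: 28, 35, 28 days — a mix of 28 and 35. Every date is a Tuesday.
Each is the 1st Tuesday of its month.
November 2011 — 1st Tuesday is November 1, 2011.
December 2011 — 1st Tuesday is December 6, 2011.

November 1, 2011; December 6, 2011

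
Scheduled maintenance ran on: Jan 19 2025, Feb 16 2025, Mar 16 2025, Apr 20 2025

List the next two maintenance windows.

May 18 2025, Jun 15 2025

All dates are Sundays, 28, 28, 35 days apart.
Specifically, the 3rd Sunday of each month.
3rd Sunday of May 2025: May 18 2025.
3rd Sunday of June 2025: Jun 15 2025.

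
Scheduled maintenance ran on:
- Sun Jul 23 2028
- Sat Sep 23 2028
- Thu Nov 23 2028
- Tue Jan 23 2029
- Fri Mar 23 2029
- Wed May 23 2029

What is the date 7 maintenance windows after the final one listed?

The day-of-month is always 23 (62, 61, 61, 59, 61 days between events).
So this recurs on the 23rd of every 2 months.
July 2029: Mon Jul 23 2029.
September 2029: Sun Sep 23 2029.
November 2029: Fri Nov 23 2029.
Next: January 2030 → Wed Jan 23 2030.
Next: March 2030 → Sat Mar 23 2030.
May 2030: Thu May 23 2030.
Next: July 2030 → Tue Jul 23 2030.

Tue Jul 23 2030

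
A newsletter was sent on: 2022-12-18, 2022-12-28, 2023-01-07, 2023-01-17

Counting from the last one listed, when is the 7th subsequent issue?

2023-03-28

Gaps between consecutive events: 10, 10, 10 days — a constant 10-day interval.
2023-01-17 + 10 days = 2023-01-27.
2023-01-27 + 10 days = 2023-02-06.
2023-02-06 + 10 days = 2023-02-16.
2023-02-16 + 10 days = 2023-02-26.
2023-02-26 + 10 days = 2023-03-08.
2023-03-08 + 10 days = 2023-03-18.
2023-03-18 + 10 days = 2023-03-28.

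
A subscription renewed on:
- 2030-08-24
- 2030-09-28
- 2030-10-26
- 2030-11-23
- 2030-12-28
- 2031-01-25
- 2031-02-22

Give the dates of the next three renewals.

All dates are Saturdays, 35, 28, 28, 35, 28, 28 days apart.
Specifically, the 4th Saturday of each month.
March 2031 — 4th Saturday is 2031-03-22.
4th Saturday of April 2031: 2031-04-26.
4th Saturday of May 2031: 2031-05-24.

2031-03-22, 2031-04-26, 2031-05-24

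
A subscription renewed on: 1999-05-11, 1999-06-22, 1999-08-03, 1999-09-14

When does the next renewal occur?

The spacing is 42, 42, 42 days — always 42 days.
1999-09-14 + 42 days = 1999-10-26.

1999-10-26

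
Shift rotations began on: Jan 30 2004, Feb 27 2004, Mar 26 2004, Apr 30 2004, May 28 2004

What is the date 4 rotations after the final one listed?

Every date is a Friday; gaps 28, 28, 35, 28 days.
Each is the last Friday of its month (at least one falls on the 29th or later, ruling out '4th Friday').
Last Friday of June 2004: Jun 25 2004.
Last Friday of July 2004: Jul 30 2004.
August 2004 ends with Friday Aug 27 2004.
Last Friday of September 2004: Sep 24 2004.

Sep 24 2004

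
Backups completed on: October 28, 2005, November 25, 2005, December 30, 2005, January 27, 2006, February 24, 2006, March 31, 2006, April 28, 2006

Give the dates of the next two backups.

May 26, 2006; June 30, 2006

These are Fridays with 28, 35, 28, 28, 35, 28-day gaps.
Each is the final Friday of its month — December 30, 2005 is past the 28th, so '4th Friday' doesn't fit.
Last Friday of May 2006: May 26, 2006.
June 2006 ends with Friday June 30, 2006.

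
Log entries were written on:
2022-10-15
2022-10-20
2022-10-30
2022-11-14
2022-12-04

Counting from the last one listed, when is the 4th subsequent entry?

2023-04-13

The spacing grows by 5 each time: 5, 10, 15, 20 days.
Next gap: 25 days. 2022-12-04 + 25 days = 2022-12-29.
Next gap: 30 days. 2022-12-29 + 30 days = 2023-01-28.
Next gap: 35 days. 2023-01-28 + 35 days = 2023-03-04.
Next gap: 40 days. 2023-03-04 + 40 days = 2023-04-13.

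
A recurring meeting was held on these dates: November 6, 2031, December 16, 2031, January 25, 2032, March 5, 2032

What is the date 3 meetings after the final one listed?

The spacing is 40, 40, 40 days — always 40 days.
March 5, 2032 + 40 days = April 14, 2032.
April 14, 2032 + 40 days = May 24, 2032.
May 24, 2032 + 40 days = July 3, 2032.

July 3, 2032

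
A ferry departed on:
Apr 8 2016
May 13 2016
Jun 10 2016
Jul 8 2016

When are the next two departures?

These are Fridays at 28- or 35-day spacing (35, 28, 28).
The pattern: 2nd Friday of the month.
2nd Friday of August 2016: Aug 12 2016.
September 2016 — 2nd Friday is Sep 9 2016.

Aug 12 2016, Sep 9 2016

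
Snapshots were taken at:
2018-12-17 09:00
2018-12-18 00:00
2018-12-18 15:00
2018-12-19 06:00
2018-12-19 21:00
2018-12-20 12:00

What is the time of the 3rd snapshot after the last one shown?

2018-12-22 09:00

Spacing: 15, 15, 15, 15, 15 h — constant 15 h.
2018-12-20 12:00 + 15 h = 2018-12-21 03:00.
2018-12-21 03:00 + 15 h = 2018-12-21 18:00.
2018-12-21 18:00 + 15 h = 2018-12-22 09:00.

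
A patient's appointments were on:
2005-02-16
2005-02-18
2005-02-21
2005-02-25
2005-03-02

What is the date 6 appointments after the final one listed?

2005-04-22

The spacing grows by 1 each time: 2, 3, 4, 5 days.
Next gap: 6 days. 2005-03-02 + 6 days = 2005-03-08.
Next gap: 7 days. 2005-03-08 + 7 days = 2005-03-15.
Next gap: 8 days. 2005-03-15 + 8 days = 2005-03-23.
Next gap: 9 days. 2005-03-23 + 9 days = 2005-04-01.
Next gap: 10 days. 2005-04-01 + 10 days = 2005-04-11.
Next gap: 11 days. 2005-04-11 + 11 days = 2005-04-22.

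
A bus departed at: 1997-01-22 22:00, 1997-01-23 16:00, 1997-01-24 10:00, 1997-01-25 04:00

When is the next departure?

Spacing: 18, 18, 18 h — constant 18 h.
1997-01-25 04:00 + 18 h = 1997-01-25 22:00.

1997-01-25 22:00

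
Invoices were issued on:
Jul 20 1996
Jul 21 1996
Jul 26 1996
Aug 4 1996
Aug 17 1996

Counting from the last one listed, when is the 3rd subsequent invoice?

Oct 19 1996

Gaps: 1, 5, 9, 13 days — each gap is 4 larger than the previous one.
Next gap: 17 days. Aug 17 1996 + 17 days = Sep 3 1996.
Next gap: 21 days. Sep 3 1996 + 21 days = Sep 24 1996.
Next gap: 25 days. Sep 24 1996 + 25 days = Oct 19 1996.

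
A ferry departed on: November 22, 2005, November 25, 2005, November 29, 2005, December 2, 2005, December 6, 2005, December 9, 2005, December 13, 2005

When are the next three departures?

Gaps: 3, 4, 3, 4, 3, 4 days — not constant, but cyclic with period 2.
The events fall on every Tuesday and Friday.
The following Friday is December 16, 2005.
Next Tuesday: December 20, 2005.
Next Friday: December 23, 2005.

December 16, 2005; December 20, 2005; December 23, 2005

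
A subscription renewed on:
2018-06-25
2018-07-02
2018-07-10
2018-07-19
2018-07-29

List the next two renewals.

2018-08-09, 2018-08-21

The spacing grows by 1 each time: 7, 8, 9, 10 days.
Next gap: 11 days. 2018-07-29 + 11 days = 2018-08-09.
Next gap: 12 days. 2018-08-09 + 12 days = 2018-08-21.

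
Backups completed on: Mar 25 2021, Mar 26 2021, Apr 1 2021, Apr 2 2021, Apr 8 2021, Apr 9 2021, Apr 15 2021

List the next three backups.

The gap pattern 1, 6, 1, 6, 1, 6 repeats every 2 events.
These are the Thursdays and Fridays of each week.
Next Friday: Apr 16 2021.
The following Thursday is Apr 22 2021.
Next Friday: Apr 23 2021.

Apr 16 2021, Apr 22 2021, Apr 23 2021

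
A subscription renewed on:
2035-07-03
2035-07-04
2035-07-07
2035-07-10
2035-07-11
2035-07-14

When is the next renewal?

2035-07-17

Gaps: 1, 3, 3, 1, 3 days — not constant, but cyclic with period 3.
The events fall on every Tuesday, Wednesday and Saturday.
Next Tuesday: 2035-07-17.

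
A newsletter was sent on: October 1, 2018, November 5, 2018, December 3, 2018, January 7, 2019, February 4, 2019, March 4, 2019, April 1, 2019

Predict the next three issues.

May 6, 2019; June 3, 2019; July 1, 2019

These are Mondays at 28- or 35-day spacing (35, 28, 35, 28, 28, 28).
The pattern: 1st Monday of the month.
1st Monday of May 2019: May 6, 2019.
June 2019 — 1st Monday is June 3, 2019.
1st Monday of July 2019: July 1, 2019.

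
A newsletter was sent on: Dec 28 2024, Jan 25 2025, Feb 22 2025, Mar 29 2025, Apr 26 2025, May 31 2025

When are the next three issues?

These are Saturdays with 28, 28, 35, 28, 35-day gaps.
Each is the final Saturday of its month — Mar 29 2025 is past the 28th, so '4th Saturday' doesn't fit.
June 2025 ends with Saturday Jun 28 2025.
Last Saturday of July 2025: Jul 26 2025.
August 2025 ends with Saturday Aug 30 2025.

Jun 28 2025, Jul 26 2025, Aug 30 2025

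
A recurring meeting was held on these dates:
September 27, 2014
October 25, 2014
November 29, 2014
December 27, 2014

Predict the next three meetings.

All Saturdays; the gaps (28, 35, 28) vary with month length.
This is the last Saturday of each month.
Last Saturday of January 2015: January 31, 2015.
February 2015 ends with Saturday February 28, 2015.
March 2015 ends with Saturday March 28, 2015.

January 31, 2015; February 28, 2015; March 28, 2015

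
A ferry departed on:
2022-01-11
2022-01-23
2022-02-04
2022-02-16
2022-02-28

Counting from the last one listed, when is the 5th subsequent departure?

2022-04-29

Gaps between consecutive events: 12, 12, 12, 12 days — a constant 12-day interval.
2022-02-28 + 12 days = 2022-03-12.
2022-03-12 + 12 days = 2022-03-24.
2022-03-24 + 12 days = 2022-04-05.
2022-04-05 + 12 days = 2022-04-17.
2022-04-17 + 12 days = 2022-04-29.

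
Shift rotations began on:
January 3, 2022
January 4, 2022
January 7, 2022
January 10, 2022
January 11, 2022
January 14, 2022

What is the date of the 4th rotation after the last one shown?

Gaps: 1, 3, 3, 1, 3 days — not constant, but cyclic with period 3.
The events fall on every Monday, Tuesday and Friday.
The following Monday is January 17, 2022.
Next Tuesday: January 18, 2022.
The following Friday is January 21, 2022.
The following Monday is January 24, 2022.

January 24, 2022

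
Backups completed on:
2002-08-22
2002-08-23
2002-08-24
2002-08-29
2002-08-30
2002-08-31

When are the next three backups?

2002-09-05, 2002-09-06, 2002-09-07

Gaps: 1, 1, 5, 1, 1 days — not constant, but cyclic with period 3.
The events fall on every Thursday, Friday and Saturday.
The following Thursday is 2002-09-05.
Next Friday: 2002-09-06.
The following Saturday is 2002-09-07.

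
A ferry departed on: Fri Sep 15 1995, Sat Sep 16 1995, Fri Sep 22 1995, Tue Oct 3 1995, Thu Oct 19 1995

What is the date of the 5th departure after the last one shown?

Fri Mar 22 1996

Intervals are 1, 6, 11, 16 days — an arithmetic progression with common difference 5.
Next gap: 21 days. Thu Oct 19 1995 + 21 days = Thu Nov 9 1995.
Next gap: 26 days. Thu Nov 9 1995 + 26 days = Tue Dec 5 1995.
Next gap: 31 days. Tue Dec 5 1995 + 31 days = Fri Jan 5 1996.
Next gap: 36 days. Fri Jan 5 1996 + 36 days = Sat Feb 10 1996.
Next gap: 41 days. Sat Feb 10 1996 + 41 days = Fri Mar 22 1996.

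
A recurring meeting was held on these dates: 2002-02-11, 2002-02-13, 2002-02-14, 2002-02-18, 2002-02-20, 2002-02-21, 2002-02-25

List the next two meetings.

2002-02-27, 2002-02-28

Every event lands on a Monday or Wednesday or Thursday (gaps cycle 2, 1, 4, 2, 1, 4).
So the schedule is: every Monday, Wednesday and Thursday.
Next Wednesday: 2002-02-27.
The following Thursday is 2002-02-28.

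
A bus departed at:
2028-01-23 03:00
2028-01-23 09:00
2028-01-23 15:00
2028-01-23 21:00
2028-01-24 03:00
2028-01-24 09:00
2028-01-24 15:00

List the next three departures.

2028-01-24 21:00, 2028-01-25 03:00, 2028-01-25 09:00

The interval is a steady 6 hours (6, 6, 6, 6, 6, 6).
2028-01-24 15:00 + 6 h = 2028-01-24 21:00.
2028-01-24 21:00 + 6 h = 2028-01-25 03:00.
2028-01-25 03:00 + 6 h = 2028-01-25 09:00.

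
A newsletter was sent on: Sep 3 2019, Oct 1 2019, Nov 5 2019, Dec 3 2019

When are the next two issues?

Jan 7 2020, Feb 4 2020

All dates are Tuesdays, 28, 35, 28 days apart.
Specifically, the 1st Tuesday of each month.
1st Tuesday of January 2020: Jan 7 2020.
1st Tuesday of February 2020: Feb 4 2020.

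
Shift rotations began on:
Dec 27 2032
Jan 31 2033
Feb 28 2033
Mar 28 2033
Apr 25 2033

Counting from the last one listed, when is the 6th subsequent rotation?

Oct 31 2033

Every date is a Monday; gaps 35, 28, 28, 28 days.
Each is the last Monday of its month (at least one falls on the 29th or later, ruling out '4th Monday').
Last Monday of May 2033: May 30 2033.
Last Monday of June 2033: Jun 27 2033.
July 2033 ends with Monday Jul 25 2033.
August 2033 ends with Monday Aug 29 2033.
Last Monday of September 2033: Sep 26 2033.
Last Monday of October 2033: Oct 31 2033.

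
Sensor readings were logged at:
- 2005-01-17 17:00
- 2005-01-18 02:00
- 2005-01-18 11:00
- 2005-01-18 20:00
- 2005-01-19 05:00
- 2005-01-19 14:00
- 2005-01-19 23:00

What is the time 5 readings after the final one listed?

2005-01-21 20:00

Spacing: 9, 9, 9, 9, 9, 9 h — constant 9 h.
2005-01-19 23:00 + 9 h = 2005-01-20 08:00.
2005-01-20 08:00 + 9 h = 2005-01-20 17:00.
2005-01-20 17:00 + 9 h = 2005-01-21 02:00.
2005-01-21 02:00 + 9 h = 2005-01-21 11:00.
2005-01-21 11:00 + 9 h = 2005-01-21 20:00.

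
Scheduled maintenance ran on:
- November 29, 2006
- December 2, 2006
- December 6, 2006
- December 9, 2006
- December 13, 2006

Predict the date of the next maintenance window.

December 16, 2006

Gaps: 3, 4, 3, 4 days — not constant, but cyclic with period 2.
The events fall on every Wednesday and Saturday.
The following Saturday is December 16, 2006.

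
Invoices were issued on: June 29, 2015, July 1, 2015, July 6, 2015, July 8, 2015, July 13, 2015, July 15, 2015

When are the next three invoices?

July 20, 2015; July 22, 2015; July 27, 2015

The gap pattern 2, 5, 2, 5, 2 repeats every 2 events.
These are the Mondays and Wednesdays of each week.
The following Monday is July 20, 2015.
Next Wednesday: July 22, 2015.
Next Monday: July 27, 2015.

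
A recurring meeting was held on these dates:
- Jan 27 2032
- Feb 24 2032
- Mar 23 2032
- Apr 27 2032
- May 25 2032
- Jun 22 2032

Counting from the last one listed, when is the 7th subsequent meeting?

Jan 25 2033

All dates are Tuesdays, 28, 28, 35, 28, 28 days apart.
Specifically, the 4th Tuesday of each month.
4th Tuesday of July 2032: Jul 27 2032.
August 2032 — 4th Tuesday is Aug 24 2032.
4th Tuesday of September 2032: Sep 28 2032.
October 2032 — 4th Tuesday is Oct 26 2032.
November 2032 — 4th Tuesday is Nov 23 2032.
4th Tuesday of December 2032: Dec 28 2032.
January 2033 — 4th Tuesday is Jan 25 2033.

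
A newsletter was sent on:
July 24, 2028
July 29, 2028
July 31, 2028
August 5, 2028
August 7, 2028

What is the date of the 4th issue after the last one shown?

The gap pattern 5, 2, 5, 2 repeats every 2 events.
These are the Mondays and Saturdays of each week.
The following Saturday is August 12, 2028.
Next Monday: August 14, 2028.
The following Saturday is August 19, 2028.
Next Monday: August 21, 2028.

August 21, 2028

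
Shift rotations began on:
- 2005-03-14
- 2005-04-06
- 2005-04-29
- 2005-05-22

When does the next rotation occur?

2005-06-14

Gaps between consecutive events: 23, 23, 23 days — a constant 23-day interval.
2005-05-22 + 23 days = 2005-06-14.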